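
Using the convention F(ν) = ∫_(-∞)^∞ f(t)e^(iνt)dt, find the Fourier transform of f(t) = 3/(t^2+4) 3*pi*exp(-2*Abs(ν))/2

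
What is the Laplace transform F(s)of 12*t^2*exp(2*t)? 24/(s - 2)^3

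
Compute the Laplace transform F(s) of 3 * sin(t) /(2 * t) 3 * atan(1/s) /2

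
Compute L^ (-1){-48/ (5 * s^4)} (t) -8 * t^3/5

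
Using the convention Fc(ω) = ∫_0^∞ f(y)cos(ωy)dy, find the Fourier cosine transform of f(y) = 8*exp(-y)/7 8/(7*(ω^2 + 1))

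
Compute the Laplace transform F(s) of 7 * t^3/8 21/(4 * s^4) 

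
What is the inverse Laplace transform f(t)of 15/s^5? 5*t^4/8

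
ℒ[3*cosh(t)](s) 3*s/(s^2 - 1)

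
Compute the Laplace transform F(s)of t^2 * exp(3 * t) 2/(s - 3)^3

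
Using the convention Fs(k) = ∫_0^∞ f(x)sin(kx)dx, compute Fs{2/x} pi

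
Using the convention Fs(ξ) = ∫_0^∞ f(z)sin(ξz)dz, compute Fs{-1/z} -pi/2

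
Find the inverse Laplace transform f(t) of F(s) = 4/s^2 4*t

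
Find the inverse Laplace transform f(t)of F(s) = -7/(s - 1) -7 * exp(t)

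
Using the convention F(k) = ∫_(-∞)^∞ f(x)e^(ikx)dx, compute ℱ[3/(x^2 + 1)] 3*pi*exp(-Abs(k))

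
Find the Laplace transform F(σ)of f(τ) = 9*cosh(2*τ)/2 9*σ/(2*(σ^2 - 4))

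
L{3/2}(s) 3/(2*s)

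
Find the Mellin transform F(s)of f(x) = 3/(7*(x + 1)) 3*pi*csc(pi*s)/7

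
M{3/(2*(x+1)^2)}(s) -3*pi*(s - 1)/(2*sin(pi*s))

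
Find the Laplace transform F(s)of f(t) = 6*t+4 6/s^2+4/s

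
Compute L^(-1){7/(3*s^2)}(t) 7*t/3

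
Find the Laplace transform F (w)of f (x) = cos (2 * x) w/ (w^2+4)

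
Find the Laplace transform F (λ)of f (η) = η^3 6/λ^4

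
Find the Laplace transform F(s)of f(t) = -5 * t -5/s^2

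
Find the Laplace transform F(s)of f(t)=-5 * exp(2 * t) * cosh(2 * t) 5 * (2 - s)/(s * (s - 4))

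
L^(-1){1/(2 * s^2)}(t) t/2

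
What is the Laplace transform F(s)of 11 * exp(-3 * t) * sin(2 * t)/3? 22/(3 * ((s + 3)^2 + 4))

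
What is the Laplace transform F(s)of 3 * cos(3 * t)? 3 * s/(s^2+9)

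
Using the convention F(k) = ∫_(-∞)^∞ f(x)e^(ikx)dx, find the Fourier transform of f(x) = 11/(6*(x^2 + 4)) 11*pi*exp(-2*Abs(k))/12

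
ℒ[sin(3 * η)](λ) 3/(λ^2 + 9)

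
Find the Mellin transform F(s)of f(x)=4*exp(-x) 4*gamma(s)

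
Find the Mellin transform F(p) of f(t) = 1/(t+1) pi * csc(pi * p) 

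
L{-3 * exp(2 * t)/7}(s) -3/(7 * s - 14)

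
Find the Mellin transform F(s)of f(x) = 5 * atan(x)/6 -5 * pi * sec(pi * s/2)/(12 * s)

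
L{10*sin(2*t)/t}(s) 10*atan(2/s)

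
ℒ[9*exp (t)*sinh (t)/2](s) 9/ (2*s*(s - 2))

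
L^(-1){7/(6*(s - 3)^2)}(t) 7*t*exp(3*t)/6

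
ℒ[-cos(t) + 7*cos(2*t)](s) 7*s/(s^2 + 4)- s/(s^2 + 1)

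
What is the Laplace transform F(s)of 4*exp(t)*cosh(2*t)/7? 4*(s - 1)/(7*((s - 1)^2 - 4))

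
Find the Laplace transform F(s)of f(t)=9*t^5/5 216/s^6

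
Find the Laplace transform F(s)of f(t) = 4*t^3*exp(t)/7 24/(7*(s - 1)^4)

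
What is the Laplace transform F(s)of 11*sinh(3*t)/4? 33/(4*(s^2-9))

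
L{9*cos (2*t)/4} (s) 9*s/ (4*(s^2 + 4))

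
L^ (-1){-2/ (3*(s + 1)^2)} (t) -2*t*exp (-t)/3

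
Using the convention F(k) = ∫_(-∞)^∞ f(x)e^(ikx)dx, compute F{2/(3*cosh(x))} 2*pi/(3*cosh(pi*k/2))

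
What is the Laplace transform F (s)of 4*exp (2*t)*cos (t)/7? 4*(s - 2)/ (7*( (s - 2)^2 + 1))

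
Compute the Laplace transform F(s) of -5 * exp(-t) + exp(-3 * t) 1/(s + 3) - 5/(s + 1) 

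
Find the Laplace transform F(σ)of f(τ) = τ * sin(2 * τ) 4 * σ/(σ^2 + 4)^2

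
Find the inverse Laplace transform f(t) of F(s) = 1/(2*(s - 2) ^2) t*exp(2*t) /2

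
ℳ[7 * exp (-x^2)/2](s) 7 * gamma (s/2)/4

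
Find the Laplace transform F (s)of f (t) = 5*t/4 5/ (4*s^2)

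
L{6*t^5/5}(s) 144/s^6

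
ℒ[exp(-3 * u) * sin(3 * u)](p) 3/((p + 3)^2 + 9)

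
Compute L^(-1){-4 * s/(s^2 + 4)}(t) -4 * cos(2 * t)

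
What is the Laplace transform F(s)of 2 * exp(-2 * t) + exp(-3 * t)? 2/(s + 2) + 1/(s + 3)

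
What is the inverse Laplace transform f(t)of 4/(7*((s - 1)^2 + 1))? 4*exp(t)*sin(t)/7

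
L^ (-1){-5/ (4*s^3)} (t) -5*t^2/8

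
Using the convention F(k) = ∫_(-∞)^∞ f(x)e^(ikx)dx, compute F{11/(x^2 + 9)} 11 * pi * exp(-3 * Abs(k))/3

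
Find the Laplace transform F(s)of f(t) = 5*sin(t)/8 5/(8*(s^2 + 1))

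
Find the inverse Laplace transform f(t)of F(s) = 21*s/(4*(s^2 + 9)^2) 7*t*sin(3*t)/8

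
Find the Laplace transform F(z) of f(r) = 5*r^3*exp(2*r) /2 15/(z - 2) ^4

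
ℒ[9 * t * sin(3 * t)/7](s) 54 * s/(7 * (s^2 + 9)^2)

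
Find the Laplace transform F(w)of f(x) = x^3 6/w^4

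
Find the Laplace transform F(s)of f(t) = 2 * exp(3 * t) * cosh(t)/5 2 * (s - 3)/(5 * ((s - 3)^2 - 1))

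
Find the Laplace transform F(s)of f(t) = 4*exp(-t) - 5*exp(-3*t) 4/(s + 1) - 5/(s + 3)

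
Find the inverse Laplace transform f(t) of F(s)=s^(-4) t^3/6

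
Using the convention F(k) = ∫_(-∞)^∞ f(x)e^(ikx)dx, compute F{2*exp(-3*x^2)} 2*sqrt(3)*sqrt(pi)*exp(-k^2/12)/3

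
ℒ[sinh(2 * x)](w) 2/(w^2-4)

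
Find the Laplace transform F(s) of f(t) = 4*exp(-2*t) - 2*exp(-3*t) 4/(s+2) - 2/(s+3) 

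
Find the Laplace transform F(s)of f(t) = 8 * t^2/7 16/(7 * s^3)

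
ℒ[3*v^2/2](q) 3/q^3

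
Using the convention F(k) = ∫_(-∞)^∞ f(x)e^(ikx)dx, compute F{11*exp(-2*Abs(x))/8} 11/(2*(k^2 + 4))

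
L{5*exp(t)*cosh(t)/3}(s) 5*(s - 1)/(3*s*(s - 2))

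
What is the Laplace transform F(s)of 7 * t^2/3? 14/(3 * s^3)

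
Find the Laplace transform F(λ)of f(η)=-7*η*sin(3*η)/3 -14*λ/(λ^2+9)^2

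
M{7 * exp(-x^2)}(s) 7 * gamma(s/2)/2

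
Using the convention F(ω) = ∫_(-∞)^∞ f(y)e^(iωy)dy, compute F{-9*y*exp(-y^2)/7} -9*I*sqrt(pi)*ω*exp(-ω^2/4)/14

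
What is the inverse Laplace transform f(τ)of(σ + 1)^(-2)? τ * exp(-τ)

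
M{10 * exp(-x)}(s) 10 * gamma(s)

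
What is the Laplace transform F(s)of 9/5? 9/(5*s)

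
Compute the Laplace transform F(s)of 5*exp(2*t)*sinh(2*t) 10/(s*(s - 4))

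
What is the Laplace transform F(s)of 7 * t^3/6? 7/s^4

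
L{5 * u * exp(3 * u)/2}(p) 5/(2 * (p - 3)^2)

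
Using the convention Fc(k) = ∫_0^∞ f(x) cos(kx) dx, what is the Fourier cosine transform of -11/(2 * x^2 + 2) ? -11 * pi * exp(-k) /4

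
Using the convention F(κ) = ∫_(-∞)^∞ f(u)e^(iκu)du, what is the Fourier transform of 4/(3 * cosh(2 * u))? 2 * pi/(3 * cosh(pi * κ/4))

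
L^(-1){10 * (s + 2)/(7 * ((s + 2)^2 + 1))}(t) 10 * exp(-2 * t) * cos(t)/7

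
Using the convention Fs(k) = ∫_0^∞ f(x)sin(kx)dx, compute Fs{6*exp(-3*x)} 6*k/(k^2 + 9)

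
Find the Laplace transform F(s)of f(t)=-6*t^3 -36/s^4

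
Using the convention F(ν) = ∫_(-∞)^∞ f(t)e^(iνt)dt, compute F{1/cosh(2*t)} pi/(2*cosh(pi*ν/4))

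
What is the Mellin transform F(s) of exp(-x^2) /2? gamma(s/2) /4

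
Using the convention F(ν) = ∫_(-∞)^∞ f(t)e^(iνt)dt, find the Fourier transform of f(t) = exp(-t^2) sqrt(pi)*exp(-ν^2/4)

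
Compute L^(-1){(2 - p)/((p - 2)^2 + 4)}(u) -exp(2 * u) * cos(2 * u)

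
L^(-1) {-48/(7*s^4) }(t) -8*t^3/7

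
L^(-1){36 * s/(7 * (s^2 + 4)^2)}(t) 9 * t * sin(2 * t)/7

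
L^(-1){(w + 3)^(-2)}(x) x*exp(-3*x)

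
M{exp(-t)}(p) gamma(p)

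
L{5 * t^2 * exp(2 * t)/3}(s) 10/(3 * (s - 2)^3)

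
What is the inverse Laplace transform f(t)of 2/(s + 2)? 2*exp(-2*t)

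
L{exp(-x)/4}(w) 1/(4 * (w + 1))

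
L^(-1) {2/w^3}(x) x^2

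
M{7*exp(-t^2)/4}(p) 7*gamma(p/2)/8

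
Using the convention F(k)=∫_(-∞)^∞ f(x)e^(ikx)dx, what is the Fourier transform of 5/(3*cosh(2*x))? 5*pi/(6*cosh(pi*k/4))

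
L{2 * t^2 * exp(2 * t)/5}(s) 4/(5 * (s - 2)^3)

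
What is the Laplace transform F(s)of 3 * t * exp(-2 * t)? 3/(s + 2)^2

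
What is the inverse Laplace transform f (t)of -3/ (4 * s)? -3/4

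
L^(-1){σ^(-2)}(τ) τ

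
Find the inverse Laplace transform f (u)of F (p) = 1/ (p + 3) exp (-3*u)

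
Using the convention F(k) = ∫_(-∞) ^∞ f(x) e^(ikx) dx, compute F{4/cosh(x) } 4 * pi/cosh(pi * k/2) 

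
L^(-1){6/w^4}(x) x^3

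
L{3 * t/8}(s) 3/(8 * s^2)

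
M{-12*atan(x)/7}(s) 6*pi*sec(pi*s/2)/(7*s)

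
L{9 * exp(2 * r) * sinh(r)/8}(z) 9/(8 * ((z - 2)^2-1))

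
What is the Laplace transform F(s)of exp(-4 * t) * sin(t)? 1/((s + 4)^2 + 1)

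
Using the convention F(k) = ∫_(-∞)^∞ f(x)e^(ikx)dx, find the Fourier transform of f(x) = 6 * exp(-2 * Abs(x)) 24/(k^2 + 4)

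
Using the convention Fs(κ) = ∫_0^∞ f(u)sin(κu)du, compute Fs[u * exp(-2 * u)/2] 2 * κ/(κ^2 + 4)^2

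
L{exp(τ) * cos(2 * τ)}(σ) (σ - 1)/((σ - 1)^2 + 4)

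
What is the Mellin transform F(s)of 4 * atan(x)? -2 * pi * sec(pi * s/2)/s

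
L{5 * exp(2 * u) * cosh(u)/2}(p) 5 * (p - 2)/(2 * ((p - 2)^2-1))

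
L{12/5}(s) 12/(5*s)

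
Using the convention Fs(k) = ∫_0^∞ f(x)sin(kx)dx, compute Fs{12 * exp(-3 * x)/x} 12 * atan(k/3)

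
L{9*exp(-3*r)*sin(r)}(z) 9/((z + 3)^2 + 1)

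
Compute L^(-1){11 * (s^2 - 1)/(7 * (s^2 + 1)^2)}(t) 11 * t * cos(t)/7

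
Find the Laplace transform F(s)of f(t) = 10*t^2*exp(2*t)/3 20/(3*(s - 2)^3)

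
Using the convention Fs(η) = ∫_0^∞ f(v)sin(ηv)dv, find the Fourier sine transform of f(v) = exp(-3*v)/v atan(η/3)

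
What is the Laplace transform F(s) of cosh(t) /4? s/(4*(s^2 - 1) ) 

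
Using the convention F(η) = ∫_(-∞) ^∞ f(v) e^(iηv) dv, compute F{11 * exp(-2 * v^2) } 11 * sqrt(2) * sqrt(pi) * exp(-η^2/8) /2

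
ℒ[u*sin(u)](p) 2*p/(p^2 + 1)^2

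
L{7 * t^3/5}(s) 42/(5 * s^4)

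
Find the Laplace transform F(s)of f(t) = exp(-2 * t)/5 1/(5 * (s+2))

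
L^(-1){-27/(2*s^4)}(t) -9*t^3/4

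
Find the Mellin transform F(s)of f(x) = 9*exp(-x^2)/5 9*gamma(s/2)/10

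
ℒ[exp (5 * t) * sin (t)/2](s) 1/ (2 * ( (s - 5)^2+1))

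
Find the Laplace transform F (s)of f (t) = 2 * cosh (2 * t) 2 * s/ (s^2 - 4)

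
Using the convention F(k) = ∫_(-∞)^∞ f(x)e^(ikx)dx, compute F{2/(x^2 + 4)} pi * exp(-2 * Abs(k))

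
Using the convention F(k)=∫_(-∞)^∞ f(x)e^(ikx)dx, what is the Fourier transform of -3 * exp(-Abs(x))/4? -3/(2 * k^2 + 2)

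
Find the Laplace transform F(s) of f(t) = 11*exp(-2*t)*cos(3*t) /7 11*(s + 2) /(7*((s + 2) ^2 + 9) ) 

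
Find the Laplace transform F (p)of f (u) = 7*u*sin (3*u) 42*p/ (p^2+9)^2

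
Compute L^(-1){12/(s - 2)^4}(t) 2*t^3*exp(2*t)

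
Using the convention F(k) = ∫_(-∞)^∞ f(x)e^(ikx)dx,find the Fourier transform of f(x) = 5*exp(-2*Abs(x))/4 5/(k^2 + 4)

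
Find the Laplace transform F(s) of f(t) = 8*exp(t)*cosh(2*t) 8*(s - 1) /((s - 1) ^2-4) 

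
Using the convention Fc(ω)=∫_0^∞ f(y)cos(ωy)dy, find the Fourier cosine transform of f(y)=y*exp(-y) (1 - ω^2)/(ω^2 + 1)^2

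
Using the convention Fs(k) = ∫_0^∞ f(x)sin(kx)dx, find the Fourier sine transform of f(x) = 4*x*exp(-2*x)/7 16*k/(7*(k^2 + 4)^2)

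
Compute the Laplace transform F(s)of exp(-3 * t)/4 1/(4 * (s + 3))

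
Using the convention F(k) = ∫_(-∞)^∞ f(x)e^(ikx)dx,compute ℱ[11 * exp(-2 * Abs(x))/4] 11/(k^2 + 4)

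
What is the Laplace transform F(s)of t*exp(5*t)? (s - 5)^(-2)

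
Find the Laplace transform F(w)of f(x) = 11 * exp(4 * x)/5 11/(5 * (w - 4))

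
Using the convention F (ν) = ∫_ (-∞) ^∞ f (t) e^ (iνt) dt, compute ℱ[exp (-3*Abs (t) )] 6/ (ν^2 + 9) 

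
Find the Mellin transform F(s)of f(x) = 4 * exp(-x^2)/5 2 * gamma(s/2)/5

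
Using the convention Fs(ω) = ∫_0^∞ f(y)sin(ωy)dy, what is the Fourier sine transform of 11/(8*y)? 11*pi/16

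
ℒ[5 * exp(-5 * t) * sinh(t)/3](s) 5/(3 * ((s + 5)^2-1))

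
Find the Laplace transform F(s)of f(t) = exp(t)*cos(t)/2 (s - 1)/(2*((s - 1)^2 + 1))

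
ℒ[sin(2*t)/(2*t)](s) atan(2/s)/2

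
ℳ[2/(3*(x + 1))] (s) 2*pi*csc(pi*s)/3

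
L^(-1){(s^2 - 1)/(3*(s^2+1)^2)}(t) t*cos(t)/3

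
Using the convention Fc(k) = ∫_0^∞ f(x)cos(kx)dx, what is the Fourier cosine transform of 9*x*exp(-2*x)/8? 9*(4 - k^2)/(8*(k^2 + 4)^2)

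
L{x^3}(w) 6/w^4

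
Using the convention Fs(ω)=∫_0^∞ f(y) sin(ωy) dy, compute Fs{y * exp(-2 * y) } 4 * ω/(ω^2 + 4) ^2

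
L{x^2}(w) 2/w^3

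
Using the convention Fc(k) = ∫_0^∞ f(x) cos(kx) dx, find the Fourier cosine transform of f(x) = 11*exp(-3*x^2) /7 11*sqrt(3)*sqrt(pi)*exp(-k^2/12) /42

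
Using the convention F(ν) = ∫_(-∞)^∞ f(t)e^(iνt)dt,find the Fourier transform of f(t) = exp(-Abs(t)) 2/(ν^2 + 1)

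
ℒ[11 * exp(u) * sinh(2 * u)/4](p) 11/(2 * ((p - 1)^2 - 4))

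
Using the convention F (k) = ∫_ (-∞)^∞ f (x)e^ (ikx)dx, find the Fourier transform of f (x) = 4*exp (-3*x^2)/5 4*sqrt (3)*sqrt (pi)*exp (-k^2/12)/15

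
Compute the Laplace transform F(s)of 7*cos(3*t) 7*s/(s^2 + 9)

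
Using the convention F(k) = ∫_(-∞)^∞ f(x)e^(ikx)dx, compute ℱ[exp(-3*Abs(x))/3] 2/(k^2 + 9)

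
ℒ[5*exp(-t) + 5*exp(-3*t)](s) 5/(s + 1) + 5/(s + 3)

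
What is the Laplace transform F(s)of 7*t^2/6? 7/(3*s^3)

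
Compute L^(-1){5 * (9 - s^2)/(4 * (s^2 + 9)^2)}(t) -5 * t * cos(3 * t)/4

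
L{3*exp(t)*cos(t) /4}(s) 3*(s - 1) /(4*((s - 1) ^2+1) ) 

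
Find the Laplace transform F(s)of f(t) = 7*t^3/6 7/s^4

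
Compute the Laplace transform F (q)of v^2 2/q^3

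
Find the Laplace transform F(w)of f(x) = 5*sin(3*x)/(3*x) 5*atan(3/w)/3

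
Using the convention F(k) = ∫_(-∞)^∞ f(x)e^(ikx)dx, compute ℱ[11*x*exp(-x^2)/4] 11*I*sqrt(pi)*k*exp(-k^2/4)/8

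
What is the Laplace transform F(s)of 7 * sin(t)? 7/(s^2 + 1)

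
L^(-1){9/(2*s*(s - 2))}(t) 9*exp(t)*sinh(t)/2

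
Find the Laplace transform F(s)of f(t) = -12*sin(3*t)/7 -36/(7*s^2 + 63)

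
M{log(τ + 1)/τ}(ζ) -pi * csc(pi * ζ)/(ζ - 1)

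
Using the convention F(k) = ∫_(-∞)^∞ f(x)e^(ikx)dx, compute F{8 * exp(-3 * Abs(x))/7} 48/(7 * (k^2 + 9))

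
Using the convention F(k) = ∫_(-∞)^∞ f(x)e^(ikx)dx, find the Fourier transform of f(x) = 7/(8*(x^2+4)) 7*pi*exp(-2*Abs(k))/16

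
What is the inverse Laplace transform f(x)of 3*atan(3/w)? 3*sin(3*x)/x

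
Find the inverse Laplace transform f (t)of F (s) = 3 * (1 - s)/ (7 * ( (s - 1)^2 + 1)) -3 * exp (t) * cos (t)/7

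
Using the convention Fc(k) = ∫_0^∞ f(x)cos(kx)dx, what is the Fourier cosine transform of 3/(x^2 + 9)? pi*exp(-3*k)/2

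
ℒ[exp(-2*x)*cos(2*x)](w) (w + 2)/((w + 2)^2 + 4)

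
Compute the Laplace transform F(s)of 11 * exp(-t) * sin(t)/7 11/(7 * ((s + 1)^2 + 1))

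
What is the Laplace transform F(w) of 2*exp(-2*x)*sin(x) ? 2/((w + 2) ^2 + 1) 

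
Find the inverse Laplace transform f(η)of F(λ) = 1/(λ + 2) exp(-2*η)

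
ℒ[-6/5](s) -6/(5 * s)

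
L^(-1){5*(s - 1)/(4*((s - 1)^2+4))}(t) 5*exp(t)*cos(2*t)/4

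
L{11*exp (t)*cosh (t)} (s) 11*(s - 1)/ (s*(s - 2))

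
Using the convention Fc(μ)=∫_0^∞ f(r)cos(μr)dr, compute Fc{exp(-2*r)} 2/(μ^2 + 4)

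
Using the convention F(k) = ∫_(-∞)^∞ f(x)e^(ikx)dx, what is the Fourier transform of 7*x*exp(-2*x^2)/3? 7*sqrt(2)*I*sqrt(pi)*k*exp(-k^2/8)/24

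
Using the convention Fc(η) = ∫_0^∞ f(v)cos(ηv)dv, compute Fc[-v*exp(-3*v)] (η^2-9)/(η^2 + 9)^2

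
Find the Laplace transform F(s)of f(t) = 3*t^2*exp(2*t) 6/(s - 2)^3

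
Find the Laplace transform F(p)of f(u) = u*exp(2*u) (p - 2)^(-2)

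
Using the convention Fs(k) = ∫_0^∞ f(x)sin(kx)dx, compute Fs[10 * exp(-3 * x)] 10 * k/(k^2 + 9)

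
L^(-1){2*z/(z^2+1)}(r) 2*cos(r)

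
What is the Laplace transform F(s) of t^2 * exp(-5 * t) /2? (s + 5) ^(-3) 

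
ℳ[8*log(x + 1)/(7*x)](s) -8*pi*csc(pi*s)/(7*s - 7)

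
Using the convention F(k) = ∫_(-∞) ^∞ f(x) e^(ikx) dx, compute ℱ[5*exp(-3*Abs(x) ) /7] 30/(7*(k^2+9) ) 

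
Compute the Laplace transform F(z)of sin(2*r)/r atan(2/z)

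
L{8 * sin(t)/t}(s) 8 * atan(1/s)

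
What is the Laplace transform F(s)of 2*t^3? 12/s^4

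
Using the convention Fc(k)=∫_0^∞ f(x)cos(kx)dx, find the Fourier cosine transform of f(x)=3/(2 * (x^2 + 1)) 3 * pi * exp(-k)/4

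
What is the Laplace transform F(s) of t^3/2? 3/s^4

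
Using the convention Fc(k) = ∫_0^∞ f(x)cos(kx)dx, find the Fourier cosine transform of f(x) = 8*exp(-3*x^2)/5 4*sqrt(3)*sqrt(pi)*exp(-k^2/12)/15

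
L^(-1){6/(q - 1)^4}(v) v^3 * exp(v)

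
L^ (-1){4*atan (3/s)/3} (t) 4*sin (3*t)/ (3*t)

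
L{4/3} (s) 4/ (3 * s)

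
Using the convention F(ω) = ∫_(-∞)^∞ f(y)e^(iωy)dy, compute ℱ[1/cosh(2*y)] pi/(2*cosh(pi*ω/4))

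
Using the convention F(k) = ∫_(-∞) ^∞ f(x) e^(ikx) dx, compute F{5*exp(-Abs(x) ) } 10/(k^2 + 1) 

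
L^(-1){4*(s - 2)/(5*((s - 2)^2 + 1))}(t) 4*exp(2*t)*cos(t)/5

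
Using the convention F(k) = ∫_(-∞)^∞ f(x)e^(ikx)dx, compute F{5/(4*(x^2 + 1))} 5*pi*exp(-Abs(k))/4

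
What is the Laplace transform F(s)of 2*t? 2/s^2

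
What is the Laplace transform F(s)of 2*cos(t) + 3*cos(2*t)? 3*s/(s^2 + 4) + 2*s/(s^2 + 1)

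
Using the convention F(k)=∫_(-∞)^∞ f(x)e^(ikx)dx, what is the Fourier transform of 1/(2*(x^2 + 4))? pi*exp(-2*Abs(k))/4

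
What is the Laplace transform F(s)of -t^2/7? -2/(7 * s^3)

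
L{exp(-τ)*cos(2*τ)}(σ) (σ + 1)/((σ + 1)^2 + 4)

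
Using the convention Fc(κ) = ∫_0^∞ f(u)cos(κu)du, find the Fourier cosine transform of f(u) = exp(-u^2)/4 sqrt(pi)*exp(-κ^2/4)/8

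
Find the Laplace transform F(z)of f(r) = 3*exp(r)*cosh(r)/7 3*(z - 1)/(7*z*(z - 2))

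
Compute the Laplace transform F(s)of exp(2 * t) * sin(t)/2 1/(2 * ((s - 2)^2 + 1))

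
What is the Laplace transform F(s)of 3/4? 3/(4 * s)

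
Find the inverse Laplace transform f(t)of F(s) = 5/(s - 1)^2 5 * t * exp(t)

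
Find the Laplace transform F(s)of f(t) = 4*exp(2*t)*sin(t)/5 4/(5*((s - 2)^2+1))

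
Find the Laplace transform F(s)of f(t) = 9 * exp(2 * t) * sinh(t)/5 9/(5 * ((s - 2)^2 - 1))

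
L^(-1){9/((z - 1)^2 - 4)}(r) 9*exp(r)*sinh(2*r)/2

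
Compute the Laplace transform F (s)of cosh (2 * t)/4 s/ (4 * (s^2 - 4))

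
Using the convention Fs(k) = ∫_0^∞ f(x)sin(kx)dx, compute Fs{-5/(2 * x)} -5 * pi/4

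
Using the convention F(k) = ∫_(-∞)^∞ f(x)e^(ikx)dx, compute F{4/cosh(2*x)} 2*pi/cosh(pi*k/4)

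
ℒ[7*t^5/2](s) 420/s^6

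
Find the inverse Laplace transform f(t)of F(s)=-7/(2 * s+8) -7 * exp(-4 * t)/2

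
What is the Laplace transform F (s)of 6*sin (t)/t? 6*atan (1/s)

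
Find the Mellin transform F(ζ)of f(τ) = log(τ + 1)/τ -pi*csc(pi*ζ)/(ζ - 1)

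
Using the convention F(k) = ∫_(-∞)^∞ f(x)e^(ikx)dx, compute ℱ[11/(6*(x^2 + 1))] 11*pi*exp(-Abs(k))/6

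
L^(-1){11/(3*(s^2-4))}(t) 11*sinh(2*t)/6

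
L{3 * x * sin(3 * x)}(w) 18 * w/(w^2 + 9)^2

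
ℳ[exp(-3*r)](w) gamma(w)/3^w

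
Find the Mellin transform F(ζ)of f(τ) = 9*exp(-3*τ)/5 3^(2 - ζ)*gamma(ζ)/5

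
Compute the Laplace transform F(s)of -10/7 -10/(7*s)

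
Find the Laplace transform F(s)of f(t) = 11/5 11/(5*s)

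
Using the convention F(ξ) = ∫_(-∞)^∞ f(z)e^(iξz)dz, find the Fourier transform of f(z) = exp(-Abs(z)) 2/(ξ^2 + 1)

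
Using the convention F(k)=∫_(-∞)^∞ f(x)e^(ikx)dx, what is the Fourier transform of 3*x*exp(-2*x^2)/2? 3*sqrt(2)*I*sqrt(pi)*k*exp(-k^2/8)/16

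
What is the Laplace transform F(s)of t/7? 1/(7*s^2)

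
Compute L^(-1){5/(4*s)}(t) 5/4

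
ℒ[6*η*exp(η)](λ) 6/(λ - 1)^2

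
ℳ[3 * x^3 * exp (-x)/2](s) 3 * gamma (s + 3)/2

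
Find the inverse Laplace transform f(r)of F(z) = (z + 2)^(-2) r * exp(-2 * r)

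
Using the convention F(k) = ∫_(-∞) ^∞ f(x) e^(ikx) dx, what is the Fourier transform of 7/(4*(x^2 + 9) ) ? 7*pi*exp(-3*Abs(k) ) /12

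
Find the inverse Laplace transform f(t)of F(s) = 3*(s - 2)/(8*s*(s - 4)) 3*exp(2*t)*cosh(2*t)/8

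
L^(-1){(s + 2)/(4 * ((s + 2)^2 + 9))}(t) exp(-2 * t) * cos(3 * t)/4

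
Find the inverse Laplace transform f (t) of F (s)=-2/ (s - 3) -2*exp (3*t) 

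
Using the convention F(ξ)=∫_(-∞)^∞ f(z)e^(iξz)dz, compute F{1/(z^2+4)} pi*exp(-2*Abs(ξ))/2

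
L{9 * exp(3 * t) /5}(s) 9/(5 * (s - 3) ) 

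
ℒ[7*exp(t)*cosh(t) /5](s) 7*(s - 1) /(5*s*(s - 2) ) 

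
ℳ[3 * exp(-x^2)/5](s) 3 * gamma(s/2)/10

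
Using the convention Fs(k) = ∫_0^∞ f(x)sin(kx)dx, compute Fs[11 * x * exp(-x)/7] 22 * k/(7 * (k^2 + 1)^2)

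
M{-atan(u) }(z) pi * sec(pi * z/2) /(2 * z) 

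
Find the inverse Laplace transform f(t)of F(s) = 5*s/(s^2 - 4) 5*cosh(2*t)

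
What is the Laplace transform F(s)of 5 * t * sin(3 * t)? 30 * s/(s^2 + 9)^2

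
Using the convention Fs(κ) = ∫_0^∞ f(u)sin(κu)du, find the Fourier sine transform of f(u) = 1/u pi/2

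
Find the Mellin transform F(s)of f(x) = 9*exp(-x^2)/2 9*gamma(s/2)/4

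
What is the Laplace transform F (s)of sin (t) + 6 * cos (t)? 6 * s/ (s^2 + 1) + 1/ (s^2 + 1)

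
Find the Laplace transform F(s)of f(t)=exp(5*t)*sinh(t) 1/((s - 5)^2 - 1)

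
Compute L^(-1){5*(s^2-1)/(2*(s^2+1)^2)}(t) 5*t*cos(t)/2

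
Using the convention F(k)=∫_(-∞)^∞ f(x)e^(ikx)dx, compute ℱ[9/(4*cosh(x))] 9*pi/(4*cosh(pi*k/2))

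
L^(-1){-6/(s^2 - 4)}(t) -3*sinh(2*t)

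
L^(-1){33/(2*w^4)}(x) 11*x^3/4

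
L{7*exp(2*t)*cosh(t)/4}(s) 7*(s - 2)/(4*((s - 2)^2 - 1))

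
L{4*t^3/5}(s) 24/(5*s^4)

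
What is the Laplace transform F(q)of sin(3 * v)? 3/(q^2 + 9)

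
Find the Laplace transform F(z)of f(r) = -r -1/z^2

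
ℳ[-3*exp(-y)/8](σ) -3*gamma(σ)/8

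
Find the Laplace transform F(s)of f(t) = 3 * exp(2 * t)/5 3/(5 * (s - 2))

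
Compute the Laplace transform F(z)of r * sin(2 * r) 4 * z/(z^2 + 4)^2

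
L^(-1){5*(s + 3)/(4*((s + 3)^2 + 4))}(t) 5*exp(-3*t)*cos(2*t)/4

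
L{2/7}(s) 2/(7*s)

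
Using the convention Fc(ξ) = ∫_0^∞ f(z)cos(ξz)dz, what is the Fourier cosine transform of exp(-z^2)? sqrt(pi)*exp(-ξ^2/4)/2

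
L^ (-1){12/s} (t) 12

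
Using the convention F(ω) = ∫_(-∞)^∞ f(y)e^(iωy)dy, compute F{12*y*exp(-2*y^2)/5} 3*sqrt(2)*I*sqrt(pi)*ω*exp(-ω^2/8)/10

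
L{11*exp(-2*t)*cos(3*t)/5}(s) 11*(s + 2)/(5*((s + 2)^2 + 9))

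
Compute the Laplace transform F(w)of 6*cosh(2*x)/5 6*w/(5*(w^2 - 4))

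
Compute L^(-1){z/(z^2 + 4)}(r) cos(2*r)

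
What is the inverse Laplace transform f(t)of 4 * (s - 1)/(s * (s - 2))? 4 * exp(t) * cosh(t)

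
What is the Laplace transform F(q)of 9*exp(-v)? 9/(q + 1)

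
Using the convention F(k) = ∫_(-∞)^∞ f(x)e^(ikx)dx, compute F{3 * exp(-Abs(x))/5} 6/(5 * (k^2 + 1))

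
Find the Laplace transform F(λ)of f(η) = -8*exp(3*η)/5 -8/(5*λ - 15)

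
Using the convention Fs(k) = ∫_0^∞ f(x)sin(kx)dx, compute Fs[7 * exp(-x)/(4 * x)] 7 * atan(k)/4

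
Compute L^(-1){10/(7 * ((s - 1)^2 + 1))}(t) 10 * exp(t) * sin(t)/7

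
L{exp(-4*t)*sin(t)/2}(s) 1/(2*((s + 4)^2 + 1))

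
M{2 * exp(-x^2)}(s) gamma(s/2)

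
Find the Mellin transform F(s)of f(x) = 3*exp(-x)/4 3*gamma(s)/4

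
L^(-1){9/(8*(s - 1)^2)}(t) 9*t*exp(t)/8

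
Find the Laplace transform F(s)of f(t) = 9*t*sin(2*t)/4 9*s/(s^2 + 4)^2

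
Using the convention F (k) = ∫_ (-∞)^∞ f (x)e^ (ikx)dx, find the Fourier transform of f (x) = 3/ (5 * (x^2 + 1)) 3 * pi * exp (-Abs (k))/5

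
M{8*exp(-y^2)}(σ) 4*gamma(σ/2)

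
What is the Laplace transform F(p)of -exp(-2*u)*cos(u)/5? (-p - 2)/(5*((p + 2)^2 + 1))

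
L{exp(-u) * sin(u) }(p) 1/((p + 1) ^2 + 1) 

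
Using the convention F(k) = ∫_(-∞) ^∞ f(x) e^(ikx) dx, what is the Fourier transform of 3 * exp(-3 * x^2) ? sqrt(3) * sqrt(pi) * exp(-k^2/12) 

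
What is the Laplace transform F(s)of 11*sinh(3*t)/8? 33/(8*(s^2 - 9))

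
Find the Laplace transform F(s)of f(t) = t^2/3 2/(3*s^3)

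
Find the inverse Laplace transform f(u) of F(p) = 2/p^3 u^2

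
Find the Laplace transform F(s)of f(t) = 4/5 4/(5*s)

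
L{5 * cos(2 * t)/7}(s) 5 * s/(7 * (s^2 + 4))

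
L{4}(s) 4/s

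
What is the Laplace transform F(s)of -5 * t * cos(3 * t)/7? 5 * (9 - s^2)/(7 * (s^2 + 9)^2)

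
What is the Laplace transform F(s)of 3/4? 3/(4*s)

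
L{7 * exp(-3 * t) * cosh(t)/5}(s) 7 * (s+3)/(5 * ((s+3)^2 - 1))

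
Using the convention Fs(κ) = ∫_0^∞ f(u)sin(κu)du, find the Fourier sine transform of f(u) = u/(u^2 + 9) pi*exp(-3*κ)/2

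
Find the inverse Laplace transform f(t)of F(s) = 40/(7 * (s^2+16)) 10 * sin(4 * t)/7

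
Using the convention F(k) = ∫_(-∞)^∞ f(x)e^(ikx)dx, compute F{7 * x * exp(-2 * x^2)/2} 7 * sqrt(2) * I * sqrt(pi) * k * exp(-k^2/8)/16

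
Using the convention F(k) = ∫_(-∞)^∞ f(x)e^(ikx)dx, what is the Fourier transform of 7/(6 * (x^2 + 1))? 7 * pi * exp(-Abs(k))/6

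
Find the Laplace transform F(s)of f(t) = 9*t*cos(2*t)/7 9*(s^2 - 4)/(7*(s^2+4)^2)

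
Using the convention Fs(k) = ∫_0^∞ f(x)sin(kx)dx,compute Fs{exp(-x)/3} k/(3*(k^2+1))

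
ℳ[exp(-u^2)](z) gamma(z/2)/2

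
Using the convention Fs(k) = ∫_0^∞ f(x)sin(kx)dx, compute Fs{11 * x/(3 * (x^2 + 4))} 11 * pi * exp(-2 * k)/6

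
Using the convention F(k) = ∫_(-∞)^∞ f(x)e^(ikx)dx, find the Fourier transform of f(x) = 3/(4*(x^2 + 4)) 3*pi*exp(-2*Abs(k))/8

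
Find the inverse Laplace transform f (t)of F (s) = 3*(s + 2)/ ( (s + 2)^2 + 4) 3*exp (-2*t)*cos (2*t)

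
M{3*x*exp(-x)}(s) 3*gamma(s + 1)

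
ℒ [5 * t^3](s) 30/s^4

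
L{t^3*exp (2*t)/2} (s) 3/ (s - 2)^4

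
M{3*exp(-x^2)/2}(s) 3*gamma(s/2)/4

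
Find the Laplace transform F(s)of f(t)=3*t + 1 3/s^2 + 1/s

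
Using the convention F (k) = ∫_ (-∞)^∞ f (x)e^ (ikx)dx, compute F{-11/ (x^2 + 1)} -11*pi*exp (-Abs (k))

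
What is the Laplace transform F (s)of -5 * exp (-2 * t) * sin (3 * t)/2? -15/ (2 * (s + 2)^2 + 18)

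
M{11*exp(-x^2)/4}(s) 11*gamma(s/2)/8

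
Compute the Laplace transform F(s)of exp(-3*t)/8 1/(8*(s + 3))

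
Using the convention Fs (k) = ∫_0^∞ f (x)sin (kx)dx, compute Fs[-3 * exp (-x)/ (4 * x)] -3 * atan (k)/4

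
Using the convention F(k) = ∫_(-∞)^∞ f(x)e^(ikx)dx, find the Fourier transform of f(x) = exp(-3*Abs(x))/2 3/(k^2 + 9)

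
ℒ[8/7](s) 8/(7*s)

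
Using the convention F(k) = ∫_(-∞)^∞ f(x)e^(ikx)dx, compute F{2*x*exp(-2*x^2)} sqrt(2)*I*sqrt(pi)*k*exp(-k^2/8)/4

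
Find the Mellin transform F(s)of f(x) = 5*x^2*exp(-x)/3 5*gamma(s + 2)/3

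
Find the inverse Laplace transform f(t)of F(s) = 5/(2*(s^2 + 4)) 5*sin(2*t)/4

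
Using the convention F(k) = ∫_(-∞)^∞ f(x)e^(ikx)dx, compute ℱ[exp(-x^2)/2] sqrt(pi)*exp(-k^2/4)/2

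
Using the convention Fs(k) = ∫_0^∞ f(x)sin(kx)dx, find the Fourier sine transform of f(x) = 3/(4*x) 3*pi/8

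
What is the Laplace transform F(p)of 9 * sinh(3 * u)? 27/(p^2 - 9)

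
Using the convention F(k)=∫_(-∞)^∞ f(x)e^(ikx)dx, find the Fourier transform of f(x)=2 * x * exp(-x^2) I * sqrt(pi) * k * exp(-k^2/4)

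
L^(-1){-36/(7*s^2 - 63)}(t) -12*sinh(3*t)/7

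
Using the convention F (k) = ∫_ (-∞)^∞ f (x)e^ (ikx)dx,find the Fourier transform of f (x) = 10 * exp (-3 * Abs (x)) 60/ (k^2 + 9)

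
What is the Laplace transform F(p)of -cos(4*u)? -p/(p^2 + 16)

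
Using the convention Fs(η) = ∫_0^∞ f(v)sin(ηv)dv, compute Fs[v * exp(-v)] 2 * η/(η^2 + 1)^2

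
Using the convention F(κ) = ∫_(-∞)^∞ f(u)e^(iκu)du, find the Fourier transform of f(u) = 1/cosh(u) pi/cosh(pi*κ/2)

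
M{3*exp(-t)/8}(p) 3*gamma(p)/8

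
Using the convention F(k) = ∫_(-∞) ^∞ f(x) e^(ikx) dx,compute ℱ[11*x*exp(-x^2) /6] 11*I*sqrt(pi)*k*exp(-k^2/4) /12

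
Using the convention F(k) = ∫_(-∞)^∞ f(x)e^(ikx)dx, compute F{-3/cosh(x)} -3*pi/cosh(pi*k/2)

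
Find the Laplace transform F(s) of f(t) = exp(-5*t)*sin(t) 1/((s + 5) ^2 + 1) 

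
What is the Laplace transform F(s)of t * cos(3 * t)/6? (s^2-9)/(6 * (s^2 + 9)^2)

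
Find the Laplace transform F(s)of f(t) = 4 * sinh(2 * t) 8/(s^2-4)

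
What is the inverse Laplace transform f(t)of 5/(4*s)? 5/4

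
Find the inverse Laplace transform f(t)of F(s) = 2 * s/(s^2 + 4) 2 * cos(2 * t)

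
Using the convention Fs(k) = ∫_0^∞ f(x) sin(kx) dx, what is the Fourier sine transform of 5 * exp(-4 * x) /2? 5 * k/(2 * (k^2 + 16) ) 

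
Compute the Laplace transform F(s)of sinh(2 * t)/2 1/(s^2-4)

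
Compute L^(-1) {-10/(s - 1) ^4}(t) -5 * t^3 * exp(t) /3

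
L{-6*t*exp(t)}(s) -6/(s - 1)^2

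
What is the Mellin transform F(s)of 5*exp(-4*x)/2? 5*gamma(s)/(2*2^(2*s))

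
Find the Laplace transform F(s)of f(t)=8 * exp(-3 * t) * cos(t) 8 * (s + 3)/((s + 3)^2 + 1)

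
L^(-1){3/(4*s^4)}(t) t^3/8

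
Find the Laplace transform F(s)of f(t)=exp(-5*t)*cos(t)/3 (s + 5)/(3*((s + 5)^2 + 1))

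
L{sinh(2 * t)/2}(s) 1/(s^2-4)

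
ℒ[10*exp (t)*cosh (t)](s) 10*(s - 1)/ (s*(s - 2))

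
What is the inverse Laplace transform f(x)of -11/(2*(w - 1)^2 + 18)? -11*exp(x)*sin(3*x)/6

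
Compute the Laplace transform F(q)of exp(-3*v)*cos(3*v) (q + 3)/((q + 3)^2 + 9)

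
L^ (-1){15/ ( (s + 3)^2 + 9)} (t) 5*exp (-3*t)*sin (3*t)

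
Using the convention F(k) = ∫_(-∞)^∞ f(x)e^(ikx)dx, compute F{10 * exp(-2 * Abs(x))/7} 40/(7 * (k^2 + 4))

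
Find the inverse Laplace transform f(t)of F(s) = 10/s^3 5*t^2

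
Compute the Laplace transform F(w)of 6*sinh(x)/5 6/(5*(w^2-1))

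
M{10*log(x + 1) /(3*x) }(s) -10*pi*csc(pi*s) /(3*s - 3) 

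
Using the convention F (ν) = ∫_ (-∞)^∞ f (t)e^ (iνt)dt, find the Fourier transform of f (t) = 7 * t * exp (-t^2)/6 7 * I * sqrt (pi) * ν * exp (-ν^2/4)/12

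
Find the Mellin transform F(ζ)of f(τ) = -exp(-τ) -gamma(ζ)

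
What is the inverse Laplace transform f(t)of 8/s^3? 4*t^2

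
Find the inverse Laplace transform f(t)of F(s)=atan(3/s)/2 sin(3 * t)/(2 * t)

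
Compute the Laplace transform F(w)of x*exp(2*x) (w - 2)^(-2)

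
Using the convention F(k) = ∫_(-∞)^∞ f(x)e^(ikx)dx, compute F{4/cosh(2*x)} 2*pi/cosh(pi*k/4)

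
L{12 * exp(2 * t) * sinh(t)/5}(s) 12/(5 * ((s - 2)^2-1))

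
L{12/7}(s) 12/(7*s)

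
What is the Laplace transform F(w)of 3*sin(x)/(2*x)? 3*atan(1/w)/2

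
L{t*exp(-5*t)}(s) (s + 5)^(-2)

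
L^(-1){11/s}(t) 11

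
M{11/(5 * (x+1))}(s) 11 * pi * csc(pi * s)/5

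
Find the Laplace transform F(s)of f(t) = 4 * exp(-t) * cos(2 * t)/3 4 * (s + 1)/(3 * ((s + 1)^2 + 4))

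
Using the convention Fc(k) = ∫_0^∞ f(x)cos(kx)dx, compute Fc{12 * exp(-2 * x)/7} 24/(7 * (k^2 + 4))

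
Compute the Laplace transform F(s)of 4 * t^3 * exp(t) 24/(s - 1)^4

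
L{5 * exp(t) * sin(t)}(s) 5/((s - 1)^2 + 1)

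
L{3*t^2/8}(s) 3/(4*s^3)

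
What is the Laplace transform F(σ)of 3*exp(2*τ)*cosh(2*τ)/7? 3*(σ - 2)/(7*σ*(σ - 4))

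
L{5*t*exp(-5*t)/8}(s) 5/(8*(s + 5)^2)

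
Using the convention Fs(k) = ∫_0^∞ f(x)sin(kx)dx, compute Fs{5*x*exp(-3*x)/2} 15*k/(k^2 + 9)^2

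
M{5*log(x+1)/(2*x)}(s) -5*pi*csc(pi*s)/(2*s - 2)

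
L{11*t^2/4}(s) 11/(2*s^3)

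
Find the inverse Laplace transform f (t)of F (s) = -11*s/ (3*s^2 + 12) -11*cos (2*t)/3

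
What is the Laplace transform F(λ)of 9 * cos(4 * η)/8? 9 * λ/(8 * (λ^2+16))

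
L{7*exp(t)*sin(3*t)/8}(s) 21/(8*((s - 1)^2 + 9))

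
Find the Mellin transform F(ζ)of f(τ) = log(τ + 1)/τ -pi * csc(pi * ζ)/(ζ - 1)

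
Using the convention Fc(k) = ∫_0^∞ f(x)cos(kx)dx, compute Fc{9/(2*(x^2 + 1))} 9*pi*exp(-k)/4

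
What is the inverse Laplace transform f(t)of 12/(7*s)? 12/7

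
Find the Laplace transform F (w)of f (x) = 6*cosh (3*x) 6*w/ (w^2 - 9)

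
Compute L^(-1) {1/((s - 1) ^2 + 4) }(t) exp(t) * sin(2 * t) /2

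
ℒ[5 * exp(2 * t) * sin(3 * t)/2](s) 15/(2 * ((s - 2)^2+9))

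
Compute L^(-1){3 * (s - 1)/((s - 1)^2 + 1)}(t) 3 * exp(t) * cos(t)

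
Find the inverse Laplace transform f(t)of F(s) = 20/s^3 10*t^2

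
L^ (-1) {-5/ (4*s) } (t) -5/4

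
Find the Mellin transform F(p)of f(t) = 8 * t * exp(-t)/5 8 * gamma(p+1)/5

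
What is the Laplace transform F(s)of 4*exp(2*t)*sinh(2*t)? 8/(s*(s - 4))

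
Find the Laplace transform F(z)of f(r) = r z^(-2)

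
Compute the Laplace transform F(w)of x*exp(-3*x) (w + 3)^(-2)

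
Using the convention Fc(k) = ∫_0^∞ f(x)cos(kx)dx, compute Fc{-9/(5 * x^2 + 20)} -9 * pi * exp(-2 * k)/20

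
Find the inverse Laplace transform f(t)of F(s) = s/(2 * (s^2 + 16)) cos(4 * t)/2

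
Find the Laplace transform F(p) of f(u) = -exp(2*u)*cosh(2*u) (2 - p) /(p*(p - 4) ) 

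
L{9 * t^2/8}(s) 9/(4 * s^3)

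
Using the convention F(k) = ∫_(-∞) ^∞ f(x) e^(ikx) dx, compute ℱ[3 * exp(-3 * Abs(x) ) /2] 9/(k^2 + 9) 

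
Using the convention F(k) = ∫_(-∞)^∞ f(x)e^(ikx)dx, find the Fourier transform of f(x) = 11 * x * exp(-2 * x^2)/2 11 * sqrt(2) * I * sqrt(pi) * k * exp(-k^2/8)/16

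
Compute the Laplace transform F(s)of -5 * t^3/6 -5/s^4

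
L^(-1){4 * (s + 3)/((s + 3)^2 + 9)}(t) 4 * exp(-3 * t) * cos(3 * t)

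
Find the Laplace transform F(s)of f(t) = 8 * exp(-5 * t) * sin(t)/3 8/(3 * ((s + 5)^2 + 1))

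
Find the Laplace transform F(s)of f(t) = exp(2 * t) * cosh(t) (s - 2)/((s - 2)^2 - 1)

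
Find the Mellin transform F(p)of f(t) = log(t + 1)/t -pi * csc(pi * p)/(p - 1)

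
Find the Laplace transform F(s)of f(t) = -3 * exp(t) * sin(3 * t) -9/((s - 1)^2 + 9)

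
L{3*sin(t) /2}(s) 3/(2*(s^2 + 1) ) 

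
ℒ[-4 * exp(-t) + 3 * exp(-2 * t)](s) 3/(s + 2)-4/(s + 1)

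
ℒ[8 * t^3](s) 48/s^4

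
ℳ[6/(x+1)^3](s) 3*pi*(s - 2)*(s - 1)/sin(pi*s)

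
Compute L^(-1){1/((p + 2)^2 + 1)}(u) exp(-2*u)*sin(u)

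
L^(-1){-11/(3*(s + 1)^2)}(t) -11*t*exp(-t)/3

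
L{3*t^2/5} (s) 6/ (5*s^3)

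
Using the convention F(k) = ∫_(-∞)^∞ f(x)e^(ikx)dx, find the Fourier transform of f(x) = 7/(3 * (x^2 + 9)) 7 * pi * exp(-3 * Abs(k))/9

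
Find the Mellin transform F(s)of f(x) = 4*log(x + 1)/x -4*pi*csc(pi*s)/(s - 1)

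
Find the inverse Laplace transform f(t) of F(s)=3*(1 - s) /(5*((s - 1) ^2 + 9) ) -3*exp(t)*cos(3*t) /5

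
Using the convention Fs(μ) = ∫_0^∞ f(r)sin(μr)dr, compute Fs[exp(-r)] μ/(μ^2+1)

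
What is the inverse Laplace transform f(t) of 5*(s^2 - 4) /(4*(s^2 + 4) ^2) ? 5*t*cos(2*t) /4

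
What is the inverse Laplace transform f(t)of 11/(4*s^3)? 11*t^2/8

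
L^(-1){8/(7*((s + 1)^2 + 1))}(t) 8*exp(-t)*sin(t)/7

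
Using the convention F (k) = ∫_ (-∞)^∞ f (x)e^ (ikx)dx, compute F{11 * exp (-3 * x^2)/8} 11 * sqrt (3) * sqrt (pi) * exp (-k^2/12)/24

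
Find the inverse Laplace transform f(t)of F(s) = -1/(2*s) -1/2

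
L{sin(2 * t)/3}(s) 2/(3 * (s^2 + 4))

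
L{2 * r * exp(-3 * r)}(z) 2/(z + 3)^2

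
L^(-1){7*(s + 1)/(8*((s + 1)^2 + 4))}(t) 7*exp(-t)*cos(2*t)/8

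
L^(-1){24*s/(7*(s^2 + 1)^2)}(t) 12*t*sin(t)/7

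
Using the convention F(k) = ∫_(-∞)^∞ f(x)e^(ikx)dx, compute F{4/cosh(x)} 4*pi/cosh(pi*k/2)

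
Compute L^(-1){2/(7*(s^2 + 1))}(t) 2*sin(t)/7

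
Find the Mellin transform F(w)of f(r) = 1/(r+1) pi * csc(pi * w)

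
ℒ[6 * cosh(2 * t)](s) 6 * s/(s^2-4)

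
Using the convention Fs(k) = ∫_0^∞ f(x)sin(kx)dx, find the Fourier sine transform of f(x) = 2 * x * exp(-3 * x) 12 * k/(k^2+9)^2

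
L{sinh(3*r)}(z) 3/(z^2 - 9)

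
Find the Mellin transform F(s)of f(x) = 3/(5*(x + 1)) 3*pi*csc(pi*s)/5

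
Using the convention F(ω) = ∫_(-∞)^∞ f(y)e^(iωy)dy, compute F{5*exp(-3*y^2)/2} 5*sqrt(3)*sqrt(pi)*exp(-ω^2/12)/6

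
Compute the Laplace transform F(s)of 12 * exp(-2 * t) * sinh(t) 12/((s+2)^2-1)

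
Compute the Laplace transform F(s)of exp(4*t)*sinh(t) 1/((s - 4)^2 - 1)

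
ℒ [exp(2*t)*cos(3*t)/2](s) (s - 2)/(2*((s - 2)^2 + 9))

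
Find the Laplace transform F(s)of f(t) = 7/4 7/(4*s)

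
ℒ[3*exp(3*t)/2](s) 3/(2*(s - 3))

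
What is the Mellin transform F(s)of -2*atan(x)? pi*sec(pi*s/2)/s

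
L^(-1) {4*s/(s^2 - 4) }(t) 4*cosh(2*t) 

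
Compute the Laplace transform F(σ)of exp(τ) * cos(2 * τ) (σ - 1)/((σ - 1)^2 + 4)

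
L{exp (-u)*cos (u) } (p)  (p + 1) / ( (p + 1) ^2 + 1) 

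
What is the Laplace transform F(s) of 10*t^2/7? 20/(7*s^3) 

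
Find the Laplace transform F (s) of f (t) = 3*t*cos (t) 3*(s^2-1) / (s^2 + 1) ^2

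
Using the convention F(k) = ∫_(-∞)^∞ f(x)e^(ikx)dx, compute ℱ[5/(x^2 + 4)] 5 * pi * exp(-2 * Abs(k))/2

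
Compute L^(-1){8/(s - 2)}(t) 8*exp(2*t)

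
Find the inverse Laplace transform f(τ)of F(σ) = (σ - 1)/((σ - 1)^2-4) exp(τ)*cosh(2*τ)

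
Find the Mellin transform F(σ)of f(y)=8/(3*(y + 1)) 8*pi*csc(pi*σ)/3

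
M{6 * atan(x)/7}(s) -3 * pi * sec(pi * s/2)/(7 * s)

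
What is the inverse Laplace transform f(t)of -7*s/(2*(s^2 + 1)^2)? -7*t*sin(t)/4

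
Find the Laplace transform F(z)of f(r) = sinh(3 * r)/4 3/(4 * (z^2 - 9))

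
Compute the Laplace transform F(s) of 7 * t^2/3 14/(3 * s^3) 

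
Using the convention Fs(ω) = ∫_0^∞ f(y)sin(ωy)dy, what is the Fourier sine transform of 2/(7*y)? pi/7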